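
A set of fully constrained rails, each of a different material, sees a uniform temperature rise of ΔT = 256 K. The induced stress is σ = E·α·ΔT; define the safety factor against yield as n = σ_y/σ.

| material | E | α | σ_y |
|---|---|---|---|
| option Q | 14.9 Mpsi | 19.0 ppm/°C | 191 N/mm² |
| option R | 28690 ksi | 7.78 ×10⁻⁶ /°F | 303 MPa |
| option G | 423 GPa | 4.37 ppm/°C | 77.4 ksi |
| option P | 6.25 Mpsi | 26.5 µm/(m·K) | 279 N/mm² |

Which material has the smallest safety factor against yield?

Converting E to GPa, α to ×10⁻⁶/K, σ_y to MPa, then σ and n for each:
  option Q: E = 102.7, α = 19.0, σ_y = 191.0 → σ = 500 MPa, n = 0.382
  option R: E = 197.8, α = 14.0, σ_y = 303.0 → σ = 709 MPa, n = 0.427
  option G: E = 423.0, α = 4.37, σ_y = 533.7 → σ = 473 MPa, n = 1.13
  option P: E = 43.09, α = 26.5, σ_y = 279.0 → σ = 292 MPa, n = 0.954
Option Q has the lowest safety factor, n = 0.382.

option Q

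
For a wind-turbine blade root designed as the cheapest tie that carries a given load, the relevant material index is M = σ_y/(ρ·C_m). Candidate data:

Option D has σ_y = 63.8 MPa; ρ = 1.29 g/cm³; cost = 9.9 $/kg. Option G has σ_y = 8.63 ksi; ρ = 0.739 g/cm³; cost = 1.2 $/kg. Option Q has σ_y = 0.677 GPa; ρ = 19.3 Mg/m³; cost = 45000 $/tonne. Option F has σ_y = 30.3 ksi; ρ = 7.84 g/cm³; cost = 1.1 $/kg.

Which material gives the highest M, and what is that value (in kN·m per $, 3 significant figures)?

option G, M = 67.1 kN·m per $

Putting every candidate on a common basis:
  option D: σ_y = 63.80 MPa, ρ = 1290 kg/m³, cost = 9.900 $/kg
  option G: σ_y = 59.50 MPa, ρ = 739.0 kg/m³, cost = 1.200 $/kg
  option Q: σ_y = 677.0 MPa, ρ = 19300 kg/m³, cost = 45.00 $/kg
  option F: σ_y = 208.9 MPa, ρ = 7840 kg/m³, cost = 1.100 $/kg
  option G: M = 67.1 kN·m per $
  option F: M = 24.2 kN·m per $
  option D: M = 5.00 kN·m per $
  option Q: M = 0.780 kN·m per $
Highest index: option G.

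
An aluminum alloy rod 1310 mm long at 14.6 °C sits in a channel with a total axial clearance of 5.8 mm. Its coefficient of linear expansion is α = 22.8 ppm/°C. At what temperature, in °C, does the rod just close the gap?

209 °C

α·L₀·ΔT = 5.8 mm ⇒ ΔT = 5.8 / (22.8×10⁻⁶ × 1310.0) = 194.2 K.
T = 14.6 + 194.2 = 208.8 °C.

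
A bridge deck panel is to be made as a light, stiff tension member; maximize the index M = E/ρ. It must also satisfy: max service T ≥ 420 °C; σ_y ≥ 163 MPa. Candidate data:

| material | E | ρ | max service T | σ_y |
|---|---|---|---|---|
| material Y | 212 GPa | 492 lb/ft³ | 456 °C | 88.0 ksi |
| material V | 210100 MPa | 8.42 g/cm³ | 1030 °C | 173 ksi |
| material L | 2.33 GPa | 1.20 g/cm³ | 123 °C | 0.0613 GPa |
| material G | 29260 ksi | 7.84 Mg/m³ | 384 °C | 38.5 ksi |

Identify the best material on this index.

Screen on constraints: max service T ≥ 420 °C; σ_y ≥ 163 MPa. Survivors: material Y, material V.
In SI units:
  material Y: E = 212.0 GPa, ρ = 7881 kg/m³
  material V: E = 210.1 GPa, ρ = 8420 kg/m³
  material Y: M = 26.9 MN·m/kg
  material V: M = 25.0 MN·m/kg
Highest index: material Y.

material Y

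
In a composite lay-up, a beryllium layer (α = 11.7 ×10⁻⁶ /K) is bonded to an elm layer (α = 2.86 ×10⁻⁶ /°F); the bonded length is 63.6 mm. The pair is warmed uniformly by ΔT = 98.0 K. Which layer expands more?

elm: α = 2.86×10⁻⁶/°F × 9/5 = 5.15×10⁻⁶/K.
α(beryllium) = 11.7×10⁻⁶/K vs α(elm) = 5.15×10⁻⁶/K.
Higher α expands more for the same ΔT: beryllium.

beryllium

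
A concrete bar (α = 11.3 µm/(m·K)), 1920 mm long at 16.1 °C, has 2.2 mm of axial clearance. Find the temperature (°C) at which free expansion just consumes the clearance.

α·L₀·ΔT = 2.2 mm ⇒ ΔT = 2.2 / (11.3×10⁻⁶ × 1920.0) = 101.4 K.
T = 16.1 + 101.4 = 117.5 °C.

118 °C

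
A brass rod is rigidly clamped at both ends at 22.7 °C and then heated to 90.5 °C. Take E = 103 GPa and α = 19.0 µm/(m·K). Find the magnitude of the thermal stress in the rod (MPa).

ΔT = 67.80 K. Constrained thermal stress σ = E·α·ΔT = 103.0×10³ MPa × 19.0×10⁻⁶ × 67.80 = 133 MPa (compressive).

133 MPa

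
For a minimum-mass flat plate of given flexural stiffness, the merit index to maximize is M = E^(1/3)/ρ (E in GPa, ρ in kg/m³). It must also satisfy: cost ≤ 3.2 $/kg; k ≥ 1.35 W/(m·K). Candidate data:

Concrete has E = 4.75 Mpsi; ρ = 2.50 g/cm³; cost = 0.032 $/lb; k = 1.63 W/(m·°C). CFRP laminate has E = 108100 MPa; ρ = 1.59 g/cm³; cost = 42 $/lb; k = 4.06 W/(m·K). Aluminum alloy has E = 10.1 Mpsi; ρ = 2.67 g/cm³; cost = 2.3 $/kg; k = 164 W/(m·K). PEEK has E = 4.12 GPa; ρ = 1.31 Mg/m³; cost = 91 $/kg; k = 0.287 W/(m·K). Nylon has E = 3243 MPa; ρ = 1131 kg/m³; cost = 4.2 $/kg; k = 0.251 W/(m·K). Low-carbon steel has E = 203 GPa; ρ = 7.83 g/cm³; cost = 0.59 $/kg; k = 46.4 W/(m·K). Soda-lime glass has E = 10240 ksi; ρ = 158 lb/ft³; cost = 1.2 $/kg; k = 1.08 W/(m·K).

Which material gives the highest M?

Screen on constraints: cost ≤ 3.2 $/kg; k ≥ 1.35 W/(m·K). Survivors: concrete, aluminum alloy, low-carbon steel.
Normalizing units and computing the index:
  concrete: E = 32.75 GPa, ρ = 2500 kg/m³
  aluminum alloy: E = 69.64 GPa, ρ = 2670 kg/m³
  low-carbon steel: E = 203.0 GPa, ρ = 7830 kg/m³
  aluminum alloy: M = 1.54×10⁻³
  concrete: M = 1.28×10⁻³
  low-carbon steel: M = 0.751×10⁻³
The maximum is for aluminum alloy.

aluminum alloy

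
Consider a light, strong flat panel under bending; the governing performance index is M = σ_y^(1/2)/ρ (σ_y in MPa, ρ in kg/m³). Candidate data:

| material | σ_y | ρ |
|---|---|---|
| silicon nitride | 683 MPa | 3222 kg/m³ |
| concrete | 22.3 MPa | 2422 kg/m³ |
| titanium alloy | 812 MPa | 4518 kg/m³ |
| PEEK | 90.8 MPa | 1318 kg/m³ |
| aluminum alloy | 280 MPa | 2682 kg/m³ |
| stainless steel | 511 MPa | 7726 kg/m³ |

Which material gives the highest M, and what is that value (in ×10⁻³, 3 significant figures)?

silicon nitride, M = 8.11×10⁻³

Computing M directly (units already consistent):
  silicon nitride: M = 8.11×10⁻³
  PEEK: M = 7.23×10⁻³
  titanium alloy: M = 6.31×10⁻³
  aluminum alloy: M = 6.24×10⁻³
  stainless steel: M = 2.93×10⁻³
  concrete: M = 1.95×10⁻³
Highest index: silicon nitride.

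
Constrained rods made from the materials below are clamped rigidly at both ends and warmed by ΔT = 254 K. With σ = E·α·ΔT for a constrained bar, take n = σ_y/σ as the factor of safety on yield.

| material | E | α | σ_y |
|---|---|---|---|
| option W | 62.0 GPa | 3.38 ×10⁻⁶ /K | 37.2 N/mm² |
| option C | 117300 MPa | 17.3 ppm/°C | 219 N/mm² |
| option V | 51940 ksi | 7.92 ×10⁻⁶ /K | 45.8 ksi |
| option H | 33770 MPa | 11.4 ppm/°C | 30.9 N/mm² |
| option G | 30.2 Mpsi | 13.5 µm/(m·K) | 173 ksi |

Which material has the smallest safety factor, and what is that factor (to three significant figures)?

option H, n = 0.316

In consistent units (E in GPa, α in ×10⁻⁶/K, σ_y in MPa):
  option W: E = 62.00, α = 3.38, σ_y = 37.20 → σ = 53.2 MPa, n = 0.699
  option C: E = 117.3, α = 17.3, σ_y = 219.0 → σ = 515 MPa, n = 0.425
  option V: E = 358.1, α = 7.92, σ_y = 315.8 → σ = 720 MPa, n = 0.438
  option H: E = 33.77, α = 11.4, σ_y = 30.90 → σ = 97.8 MPa, n = 0.316
  option G: E = 208.2, α = 13.5, σ_y = 1193 → σ = 714 MPa, n = 1.67
The minimum is option H at n = 0.316.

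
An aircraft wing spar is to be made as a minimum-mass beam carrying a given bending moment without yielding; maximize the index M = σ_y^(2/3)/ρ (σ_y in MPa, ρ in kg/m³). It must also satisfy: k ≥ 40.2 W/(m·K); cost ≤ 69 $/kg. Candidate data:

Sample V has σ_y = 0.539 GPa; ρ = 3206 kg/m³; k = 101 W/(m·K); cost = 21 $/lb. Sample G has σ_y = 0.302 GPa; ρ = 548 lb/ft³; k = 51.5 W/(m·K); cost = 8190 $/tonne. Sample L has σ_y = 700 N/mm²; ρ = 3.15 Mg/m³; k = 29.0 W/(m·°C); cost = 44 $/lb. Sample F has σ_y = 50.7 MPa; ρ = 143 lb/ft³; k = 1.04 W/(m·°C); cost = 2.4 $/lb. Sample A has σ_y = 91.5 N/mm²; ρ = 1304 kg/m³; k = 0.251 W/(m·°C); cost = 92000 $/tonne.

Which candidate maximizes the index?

Screen on constraints: k ≥ 40.2 W/(m·K); cost ≤ 69 $/kg. Survivors: sample V, sample G.
After converting to SI:
  sample V: σ_y = 539.0 MPa, ρ = 3206 kg/m³
  sample G: σ_y = 302.0 MPa, ρ = 8778 kg/m³
  sample V: M = 20.7×10⁻³
  sample G: M = 5.13×10⁻³
Sample V ranks first.

sample V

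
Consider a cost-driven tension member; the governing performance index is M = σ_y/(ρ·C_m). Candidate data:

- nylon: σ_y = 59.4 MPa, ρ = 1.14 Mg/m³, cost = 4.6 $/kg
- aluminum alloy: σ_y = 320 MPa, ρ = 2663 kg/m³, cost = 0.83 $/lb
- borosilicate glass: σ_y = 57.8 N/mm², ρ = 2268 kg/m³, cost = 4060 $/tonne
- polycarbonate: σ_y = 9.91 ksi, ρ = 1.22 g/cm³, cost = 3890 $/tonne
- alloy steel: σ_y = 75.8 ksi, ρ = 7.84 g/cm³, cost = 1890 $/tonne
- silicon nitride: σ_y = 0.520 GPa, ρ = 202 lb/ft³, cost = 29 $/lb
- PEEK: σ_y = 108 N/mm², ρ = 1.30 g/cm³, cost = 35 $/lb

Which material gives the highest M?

Putting every candidate on a common basis:
  nylon: σ_y = 59.40 MPa, ρ = 1140 kg/m³, cost = 4.600 $/kg
  aluminum alloy: σ_y = 320.0 MPa, ρ = 2663 kg/m³, cost = 1.830 $/kg
  borosilicate glass: σ_y = 57.80 MPa, ρ = 2268 kg/m³, cost = 4.060 $/kg
  polycarbonate: σ_y = 68.33 MPa, ρ = 1220 kg/m³, cost = 3.890 $/kg
  alloy steel: σ_y = 522.6 MPa, ρ = 7840 kg/m³, cost = 1.890 $/kg
  silicon nitride: σ_y = 520.0 MPa, ρ = 3236 kg/m³, cost = 63.93 $/kg
  PEEK: σ_y = 108.0 MPa, ρ = 1300 kg/m³, cost = 77.16 $/kg
  aluminum alloy: M = 65.7 kN·m per $
  alloy steel: M = 35.3 kN·m per $
  polycarbonate: M = 14.4 kN·m per $
  nylon: M = 11.3 kN·m per $
  borosilicate glass: M = 6.28 kN·m per $
  silicon nitride: M = 2.51 kN·m per $
  PEEK: M = 1.08 kN·m per $
Aluminum alloy has the largest M.

aluminum alloy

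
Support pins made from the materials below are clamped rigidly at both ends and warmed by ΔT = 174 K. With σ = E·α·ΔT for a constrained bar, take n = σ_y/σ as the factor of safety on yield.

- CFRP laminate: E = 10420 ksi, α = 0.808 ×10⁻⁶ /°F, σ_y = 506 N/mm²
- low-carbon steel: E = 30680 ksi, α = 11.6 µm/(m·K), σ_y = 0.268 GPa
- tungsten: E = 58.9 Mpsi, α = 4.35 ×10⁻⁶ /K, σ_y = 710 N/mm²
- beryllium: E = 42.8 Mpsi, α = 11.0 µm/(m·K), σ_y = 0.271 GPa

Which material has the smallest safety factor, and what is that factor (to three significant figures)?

Converting E to GPa, α to ×10⁻⁶/K, σ_y to MPa, then σ and n for each:
  CFRP laminate: E = 71.84, α = 1.45, σ_y = 506.0 → σ = 18.2 MPa, n = 27.8
  low-carbon steel: E = 211.5, α = 11.6, σ_y = 268.0 → σ = 427 MPa, n = 0.628
  tungsten: E = 406.1, α = 4.35, σ_y = 710.0 → σ = 307 MPa, n = 2.31
  beryllium: E = 295.1, α = 11.0, σ_y = 271.0 → σ = 565 MPa, n = 0.480
Beryllium has the lowest safety factor, n = 0.480.

beryllium, n = 0.480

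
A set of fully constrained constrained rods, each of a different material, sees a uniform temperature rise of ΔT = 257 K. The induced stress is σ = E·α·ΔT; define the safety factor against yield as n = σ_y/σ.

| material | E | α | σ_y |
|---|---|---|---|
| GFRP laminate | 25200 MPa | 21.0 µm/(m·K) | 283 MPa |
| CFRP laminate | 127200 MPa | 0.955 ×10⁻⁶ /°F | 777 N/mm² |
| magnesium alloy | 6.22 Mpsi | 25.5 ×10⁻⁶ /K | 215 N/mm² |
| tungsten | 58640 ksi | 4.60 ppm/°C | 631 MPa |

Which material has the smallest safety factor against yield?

magnesium alloy

Converting E to GPa, α to ×10⁻⁶/K, σ_y to MPa, then σ and n for each:
  GFRP laminate: E = 25.20, α = 21.0, σ_y = 283.0 → σ = 136 MPa, n = 2.08
  CFRP laminate: E = 127.2, α = 1.72, σ_y = 777.0 → σ = 56.2 MPa, n = 13.8
  magnesium alloy: E = 42.89, α = 25.5, σ_y = 215.0 → σ = 281 MPa, n = 0.765
  tungsten: E = 404.3, α = 4.60, σ_y = 631.0 → σ = 478 MPa, n = 1.32
The minimum is magnesium alloy at n = 0.765.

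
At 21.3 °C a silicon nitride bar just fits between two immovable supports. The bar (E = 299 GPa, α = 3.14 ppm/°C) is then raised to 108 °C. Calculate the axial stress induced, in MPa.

ΔT = 86.70 K. Constrained thermal stress σ = E·α·ΔT = 299.0×10³ MPa × 3.14×10⁻⁶ × 86.70 = 81.4 MPa (compressive).

81.4 MPa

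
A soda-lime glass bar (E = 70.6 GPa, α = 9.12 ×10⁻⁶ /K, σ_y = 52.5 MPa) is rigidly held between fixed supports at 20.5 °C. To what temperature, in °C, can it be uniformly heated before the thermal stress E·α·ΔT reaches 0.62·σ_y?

E·α·ΔT = 32.55 MPa ⇒ ΔT = 32.55 / (70.60×10³ × 9.12×10⁻⁶) = 50.55 K.
T = 20.5 + 50.55 = 71.05 °C.

71.1 °C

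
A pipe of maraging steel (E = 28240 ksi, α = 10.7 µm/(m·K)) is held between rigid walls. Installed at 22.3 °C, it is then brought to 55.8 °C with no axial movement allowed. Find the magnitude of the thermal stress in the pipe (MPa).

E = 28240 ksi = 194.7 GPa.
ΔT = 33.50 K. Constrained thermal stress σ = E·α·ΔT = 194.7×10³ MPa × 10.7×10⁻⁶ × 33.50 = 69.8 MPa (compressive).

69.8 MPa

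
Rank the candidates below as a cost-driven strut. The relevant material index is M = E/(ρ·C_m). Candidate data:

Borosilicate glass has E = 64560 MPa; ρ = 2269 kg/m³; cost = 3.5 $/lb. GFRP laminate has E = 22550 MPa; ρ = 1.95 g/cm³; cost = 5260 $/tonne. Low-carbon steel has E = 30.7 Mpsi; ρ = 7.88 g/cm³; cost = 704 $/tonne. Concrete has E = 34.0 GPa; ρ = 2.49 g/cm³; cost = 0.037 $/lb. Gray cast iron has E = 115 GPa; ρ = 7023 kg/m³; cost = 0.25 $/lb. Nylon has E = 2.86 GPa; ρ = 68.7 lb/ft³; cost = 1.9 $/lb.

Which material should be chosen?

In SI units:
  borosilicate glass: E = 64.56 GPa, ρ = 2269 kg/m³, cost = 7.716 $/kg
  GFRP laminate: E = 22.55 GPa, ρ = 1950 kg/m³, cost = 5.260 $/kg
  low-carbon steel: E = 211.7 GPa, ρ = 7880 kg/m³, cost = 0.7040 $/kg
  concrete: E = 34.00 GPa, ρ = 2490 kg/m³, cost = 0.08157 $/kg
  gray cast iron: E = 115.0 GPa, ρ = 7023 kg/m³, cost = 0.5511 $/kg
  nylon: E = 2.860 GPa, ρ = 1100 kg/m³, cost = 4.189 $/kg
  concrete: M = 167 MN·m per $
  low-carbon steel: M = 38.2 MN·m per $
  gray cast iron: M = 29.7 MN·m per $
  borosilicate glass: M = 3.69 MN·m per $
  GFRP laminate: M = 2.20 MN·m per $
  nylon: M = 0.620 MN·m per $
Concrete has the largest M.

concrete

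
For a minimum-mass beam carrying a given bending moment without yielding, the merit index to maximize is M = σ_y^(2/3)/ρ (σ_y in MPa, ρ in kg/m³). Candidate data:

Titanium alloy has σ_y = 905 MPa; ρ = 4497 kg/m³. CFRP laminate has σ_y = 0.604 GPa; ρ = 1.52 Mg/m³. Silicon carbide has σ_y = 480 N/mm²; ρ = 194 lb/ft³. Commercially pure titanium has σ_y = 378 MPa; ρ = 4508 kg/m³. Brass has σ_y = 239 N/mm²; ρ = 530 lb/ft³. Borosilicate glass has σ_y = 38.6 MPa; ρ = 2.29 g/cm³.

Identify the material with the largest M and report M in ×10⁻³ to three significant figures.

CFRP laminate, M = 47.0×10⁻³

Normalizing units and computing the index:
  titanium alloy: σ_y = 905.0 MPa, ρ = 4497 kg/m³
  CFRP laminate: σ_y = 604.0 MPa, ρ = 1520 kg/m³
  silicon carbide: σ_y = 480.0 MPa, ρ = 3108 kg/m³
  commercially pure titanium: σ_y = 378.0 MPa, ρ = 4508 kg/m³
  brass: σ_y = 239.0 MPa, ρ = 8490 kg/m³
  borosilicate glass: σ_y = 38.60 MPa, ρ = 2290 kg/m³
  CFRP laminate: M = 47.0×10⁻³
  titanium alloy: M = 20.8×10⁻³
  silicon carbide: M = 19.7×10⁻³
  commercially pure titanium: M = 11.6×10⁻³
  borosilicate glass: M = 4.99×10⁻³
  brass: M = 4.54×10⁻³
CFRP laminate ranks first.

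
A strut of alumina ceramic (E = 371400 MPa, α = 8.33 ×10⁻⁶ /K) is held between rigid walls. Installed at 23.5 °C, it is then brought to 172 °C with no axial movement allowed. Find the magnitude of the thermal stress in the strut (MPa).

E = 371400 MPa = 371.4 GPa.
ΔT = 148.5 K. Constrained thermal stress σ = E·α·ΔT = 371.4×10³ MPa × 8.33×10⁻⁶ × 148.5 = 459 MPa (compressive).

459 MPa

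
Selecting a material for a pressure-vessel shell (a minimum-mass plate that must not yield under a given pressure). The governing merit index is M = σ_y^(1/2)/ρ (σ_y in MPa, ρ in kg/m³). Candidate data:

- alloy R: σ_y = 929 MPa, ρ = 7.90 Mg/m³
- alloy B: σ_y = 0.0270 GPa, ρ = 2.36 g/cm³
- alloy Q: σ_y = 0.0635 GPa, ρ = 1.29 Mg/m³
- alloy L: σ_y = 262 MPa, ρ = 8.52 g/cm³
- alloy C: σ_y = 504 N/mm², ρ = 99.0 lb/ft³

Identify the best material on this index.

alloy C

Convert each candidate to consistent units, then evaluate M:
  alloy R: σ_y = 929.0 MPa, ρ = 7900 kg/m³
  alloy B: σ_y = 27.00 MPa, ρ = 2360 kg/m³
  alloy Q: σ_y = 63.50 MPa, ρ = 1290 kg/m³
  alloy L: σ_y = 262.0 MPa, ρ = 8520 kg/m³
  alloy C: σ_y = 504.0 MPa, ρ = 1586 kg/m³
  alloy C: M = 14.2×10⁻³
  alloy Q: M = 6.18×10⁻³
  alloy R: M = 3.86×10⁻³
  alloy B: M = 2.20×10⁻³
  alloy L: M = 1.90×10⁻³
Highest index: alloy C.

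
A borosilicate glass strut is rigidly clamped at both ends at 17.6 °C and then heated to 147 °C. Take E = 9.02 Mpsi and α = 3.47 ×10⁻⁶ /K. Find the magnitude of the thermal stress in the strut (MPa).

27.9 MPa

E = 9.02 Mpsi = 62.19 GPa.
ΔT = 129.4 K. Constrained thermal stress σ = E·α·ΔT = 62.19×10³ MPa × 3.47×10⁻⁶ × 129.4 = 27.9 MPa (compressive).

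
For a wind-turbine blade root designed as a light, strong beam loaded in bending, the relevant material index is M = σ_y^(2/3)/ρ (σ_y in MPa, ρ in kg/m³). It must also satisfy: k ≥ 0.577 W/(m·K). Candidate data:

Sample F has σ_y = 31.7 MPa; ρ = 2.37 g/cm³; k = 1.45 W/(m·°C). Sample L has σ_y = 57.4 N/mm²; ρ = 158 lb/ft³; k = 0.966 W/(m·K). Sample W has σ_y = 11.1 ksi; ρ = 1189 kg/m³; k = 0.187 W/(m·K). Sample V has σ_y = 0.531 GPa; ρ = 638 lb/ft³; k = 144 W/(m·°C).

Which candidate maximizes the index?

sample V

Screen on constraints: k ≥ 0.577 W/(m·K). Survivors: sample F, sample L, sample V.
Normalizing units and computing the index:
  sample F: σ_y = 31.70 MPa, ρ = 2370 kg/m³
  sample L: σ_y = 57.40 MPa, ρ = 2531 kg/m³
  sample V: σ_y = 531.0 MPa, ρ = 10220 kg/m³
  sample V: M = 6.42×10⁻³
  sample L: M = 5.88×10⁻³
  sample F: M = 4.23×10⁻³
The maximum is for sample V.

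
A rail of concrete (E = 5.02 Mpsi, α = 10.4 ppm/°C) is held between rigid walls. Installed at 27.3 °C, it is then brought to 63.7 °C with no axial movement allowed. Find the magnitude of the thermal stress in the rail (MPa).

13.1 MPa

E = 5.02 Mpsi = 34.61 GPa.
ΔT = 36.40 K. Constrained thermal stress σ = E·α·ΔT = 34.61×10³ MPa × 10.4×10⁻⁶ × 36.40 = 13.1 MPa (compressive).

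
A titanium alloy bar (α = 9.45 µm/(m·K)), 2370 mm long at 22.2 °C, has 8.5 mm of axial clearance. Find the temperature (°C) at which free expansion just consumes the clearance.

402 °C

α·L₀·ΔT = 8.5 mm ⇒ ΔT = 8.5 / (9.45×10⁻⁶ × 2370.0) = 379.5 K.
T = 22.2 + 379.5 = 401.7 °C.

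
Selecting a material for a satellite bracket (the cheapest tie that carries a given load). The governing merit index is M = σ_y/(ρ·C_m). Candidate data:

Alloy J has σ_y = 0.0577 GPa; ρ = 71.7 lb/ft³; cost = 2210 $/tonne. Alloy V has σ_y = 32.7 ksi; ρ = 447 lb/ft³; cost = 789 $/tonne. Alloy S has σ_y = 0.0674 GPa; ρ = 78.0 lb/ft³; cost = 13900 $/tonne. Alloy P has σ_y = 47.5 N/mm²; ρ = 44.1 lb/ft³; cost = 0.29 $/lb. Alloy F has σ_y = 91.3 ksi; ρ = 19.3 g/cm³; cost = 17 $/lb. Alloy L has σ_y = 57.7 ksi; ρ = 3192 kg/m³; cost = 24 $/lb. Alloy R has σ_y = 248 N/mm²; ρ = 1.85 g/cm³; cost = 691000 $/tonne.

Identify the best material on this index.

After converting to SI:
  alloy J: σ_y = 57.70 MPa, ρ = 1149 kg/m³, cost = 2.210 $/kg
  alloy V: σ_y = 225.5 MPa, ρ = 7160 kg/m³, cost = 0.7890 $/kg
  alloy S: σ_y = 67.40 MPa, ρ = 1249 kg/m³, cost = 13.90 $/kg
  alloy P: σ_y = 47.50 MPa, ρ = 706.4 kg/m³, cost = 0.6393 $/kg
  alloy F: σ_y = 629.5 MPa, ρ = 19300 kg/m³, cost = 37.48 $/kg
  alloy L: σ_y = 397.8 MPa, ρ = 3192 kg/m³, cost = 52.91 $/kg
  alloy R: σ_y = 248.0 MPa, ρ = 1850 kg/m³, cost = 691.0 $/kg
  alloy P: M = 105 kN·m per $
  alloy V: M = 39.9 kN·m per $
  alloy J: M = 22.7 kN·m per $
  alloy S: M = 3.88 kN·m per $
  alloy L: M = 2.36 kN·m per $
  alloy F: M = 0.870 kN·m per $
  alloy R: M = 0.194 kN·m per $
Highest index: alloy P.

alloy P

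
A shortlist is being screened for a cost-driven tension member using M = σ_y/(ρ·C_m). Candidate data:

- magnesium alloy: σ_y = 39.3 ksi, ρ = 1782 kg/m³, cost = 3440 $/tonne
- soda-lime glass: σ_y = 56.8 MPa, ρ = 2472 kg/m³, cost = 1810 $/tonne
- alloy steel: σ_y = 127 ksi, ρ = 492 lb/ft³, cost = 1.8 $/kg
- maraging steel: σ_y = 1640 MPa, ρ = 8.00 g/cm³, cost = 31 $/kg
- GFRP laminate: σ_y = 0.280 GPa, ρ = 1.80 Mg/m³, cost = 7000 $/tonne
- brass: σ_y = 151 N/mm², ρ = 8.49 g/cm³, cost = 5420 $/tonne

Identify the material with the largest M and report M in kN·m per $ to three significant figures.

Convert each candidate to consistent units, then evaluate M:
  magnesium alloy: σ_y = 271.0 MPa, ρ = 1782 kg/m³, cost = 3.440 $/kg
  soda-lime glass: σ_y = 56.80 MPa, ρ = 2472 kg/m³, cost = 1.810 $/kg
  alloy steel: σ_y = 875.6 MPa, ρ = 7881 kg/m³, cost = 1.800 $/kg
  maraging steel: σ_y = 1640 MPa, ρ = 8000 kg/m³, cost = 31.00 $/kg
  GFRP laminate: σ_y = 280.0 MPa, ρ = 1800 kg/m³, cost = 7.000 $/kg
  brass: σ_y = 151.0 MPa, ρ = 8490 kg/m³, cost = 5.420 $/kg
  alloy steel: M = 61.7 kN·m per $
  magnesium alloy: M = 44.2 kN·m per $
  GFRP laminate: M = 22.2 kN·m per $
  soda-lime glass: M = 12.7 kN·m per $
  maraging steel: M = 6.61 kN·m per $
  brass: M = 3.28 kN·m per $
Alloy steel has the largest M.

alloy steel, M = 61.7 kN·m per $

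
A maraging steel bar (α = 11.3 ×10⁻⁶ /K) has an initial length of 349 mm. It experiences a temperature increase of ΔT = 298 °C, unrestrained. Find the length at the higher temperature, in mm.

350.18 mm

ΔL = α·L₀·ΔT = 11.3×10⁻⁶ × 349 mm × 298.0 K = 1.18 mm.
L = L₀ + ΔL = 349 + 1.18 = 350.18 mm.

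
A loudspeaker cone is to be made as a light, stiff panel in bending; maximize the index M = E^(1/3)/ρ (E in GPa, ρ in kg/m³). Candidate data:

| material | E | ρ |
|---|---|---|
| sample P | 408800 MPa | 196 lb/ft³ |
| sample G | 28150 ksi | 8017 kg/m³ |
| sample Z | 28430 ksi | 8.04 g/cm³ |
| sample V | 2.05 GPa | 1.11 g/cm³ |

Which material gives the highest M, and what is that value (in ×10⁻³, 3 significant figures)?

sample P, M = 2.36×10⁻³

Convert each candidate to consistent units, then evaluate M:
  sample P: E = 408.8 GPa, ρ = 3140 kg/m³
  sample G: E = 194.1 GPa, ρ = 8017 kg/m³
  sample Z: E = 196.0 GPa, ρ = 8040 kg/m³
  sample V: E = 2.050 GPa, ρ = 1110 kg/m³
  sample P: M = 2.36×10⁻³
  sample V: M = 1.14×10⁻³
  sample Z: M = 0.723×10⁻³
  sample G: M = 0.722×10⁻³
Sample P ranks first.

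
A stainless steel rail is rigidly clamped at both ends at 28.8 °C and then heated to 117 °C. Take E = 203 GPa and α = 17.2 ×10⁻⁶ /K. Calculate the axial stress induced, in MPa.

ΔT = 88.20 K. Constrained thermal stress σ = E·α·ΔT = 203.0×10³ MPa × 17.2×10⁻⁶ × 88.20 = 308 MPa (compressive).

308 MPa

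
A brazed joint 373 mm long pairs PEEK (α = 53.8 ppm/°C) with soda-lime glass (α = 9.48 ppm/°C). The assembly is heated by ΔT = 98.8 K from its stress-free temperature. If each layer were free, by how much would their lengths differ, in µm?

1630 µm

Δα = |53.8 − 9.48|×10⁻⁶/K = 44.3×10⁻⁶/K.
ΔL_mismatch = Δα·L·ΔT = 44.3×10⁻⁶ × 373.0 mm × 98.8 K = 1630 µm.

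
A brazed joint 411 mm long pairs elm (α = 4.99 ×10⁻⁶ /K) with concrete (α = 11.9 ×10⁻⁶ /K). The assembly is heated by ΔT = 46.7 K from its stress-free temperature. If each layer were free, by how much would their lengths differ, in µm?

133 µm

Δα = |4.99 − 11.9|×10⁻⁶/K = 6.91×10⁻⁶/K.
ΔL_mismatch = Δα·L·ΔT = 6.91×10⁻⁶ × 411.0 mm × 46.7 K = 133 µm.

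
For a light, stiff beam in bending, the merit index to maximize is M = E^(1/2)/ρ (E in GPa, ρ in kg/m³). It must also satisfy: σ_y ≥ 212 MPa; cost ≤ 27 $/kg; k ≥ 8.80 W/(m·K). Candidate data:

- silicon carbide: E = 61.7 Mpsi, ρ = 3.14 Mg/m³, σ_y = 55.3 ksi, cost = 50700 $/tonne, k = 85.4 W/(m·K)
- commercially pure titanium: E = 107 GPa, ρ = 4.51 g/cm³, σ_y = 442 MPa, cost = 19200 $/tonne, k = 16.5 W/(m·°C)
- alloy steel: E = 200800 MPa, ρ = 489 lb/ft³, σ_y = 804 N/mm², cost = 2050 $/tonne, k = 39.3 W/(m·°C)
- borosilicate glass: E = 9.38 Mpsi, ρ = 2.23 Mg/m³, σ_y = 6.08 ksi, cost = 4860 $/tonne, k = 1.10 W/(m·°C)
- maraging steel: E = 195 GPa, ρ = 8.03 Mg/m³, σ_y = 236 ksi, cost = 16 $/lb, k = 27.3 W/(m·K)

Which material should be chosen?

Screen on constraints: σ_y ≥ 212 MPa; cost ≤ 27 $/kg; k ≥ 8.80 W/(m·K). Survivors: commercially pure titanium, alloy steel.
Convert each candidate to consistent units, then evaluate M:
  commercially pure titanium: E = 107.0 GPa, ρ = 4510 kg/m³
  alloy steel: E = 200.8 GPa, ρ = 7833 kg/m³
  commercially pure titanium: M = 2.29×10⁻³
  alloy steel: M = 1.81×10⁻³
The maximum is for commercially pure titanium.

commercially pure titanium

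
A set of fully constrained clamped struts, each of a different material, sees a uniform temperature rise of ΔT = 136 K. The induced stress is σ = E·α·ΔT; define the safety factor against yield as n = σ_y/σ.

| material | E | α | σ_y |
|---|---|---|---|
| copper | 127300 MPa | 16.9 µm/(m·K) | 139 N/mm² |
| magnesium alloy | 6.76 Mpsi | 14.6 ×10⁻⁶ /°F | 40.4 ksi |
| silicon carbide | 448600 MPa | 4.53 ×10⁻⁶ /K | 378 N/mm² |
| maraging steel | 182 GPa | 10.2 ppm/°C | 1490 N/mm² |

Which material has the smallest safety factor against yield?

copper

Per material, after unit conversion:
  copper: E = 127.3, α = 16.9, σ_y = 139.0 → σ = 293 MPa, n = 0.475
  magnesium alloy: E = 46.61, α = 26.3, σ_y = 278.5 → σ = 167 MPa, n = 1.67
  silicon carbide: E = 448.6, α = 4.53, σ_y = 378.0 → σ = 276 MPa, n = 1.37
  maraging steel: E = 182.0, α = 10.2, σ_y = 1490 → σ = 252 MPa, n = 5.90
Copper has the lowest safety factor, n = 0.475.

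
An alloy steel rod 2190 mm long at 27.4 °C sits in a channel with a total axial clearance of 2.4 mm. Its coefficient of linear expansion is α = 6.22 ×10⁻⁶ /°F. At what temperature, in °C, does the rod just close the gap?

α = 6.22×10⁻⁶/°F × 9/5 = 11.2×10⁻⁶/K.
α·L₀·ΔT = 2.4 mm ⇒ ΔT = 2.4 / (11.2×10⁻⁶ × 2190.0) = 97.88 K.
T = 27.4 + 97.88 = 125.3 °C.

125 °C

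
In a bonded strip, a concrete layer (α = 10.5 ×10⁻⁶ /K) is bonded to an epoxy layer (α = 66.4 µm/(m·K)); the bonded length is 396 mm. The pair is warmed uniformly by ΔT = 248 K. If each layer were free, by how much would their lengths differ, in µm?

5490 µm

Δα = |10.5 − 66.4|×10⁻⁶/K = 55.9×10⁻⁶/K.
ΔL_mismatch = Δα·L·ΔT = 55.9×10⁻⁶ × 396.0 mm × 248.0 K = 5490 µm.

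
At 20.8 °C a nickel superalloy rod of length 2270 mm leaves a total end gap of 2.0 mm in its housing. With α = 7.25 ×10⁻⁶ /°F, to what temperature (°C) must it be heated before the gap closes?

88.3 °C

α = 7.25×10⁻⁶/°F × 9/5 = 13.0×10⁻⁶/K.
α·L₀·ΔT = 2.0 mm ⇒ ΔT = 2.0 / (13.0×10⁻⁶ × 2270.0) = 67.51 K.
T = 20.8 + 67.51 = 88.31 °C.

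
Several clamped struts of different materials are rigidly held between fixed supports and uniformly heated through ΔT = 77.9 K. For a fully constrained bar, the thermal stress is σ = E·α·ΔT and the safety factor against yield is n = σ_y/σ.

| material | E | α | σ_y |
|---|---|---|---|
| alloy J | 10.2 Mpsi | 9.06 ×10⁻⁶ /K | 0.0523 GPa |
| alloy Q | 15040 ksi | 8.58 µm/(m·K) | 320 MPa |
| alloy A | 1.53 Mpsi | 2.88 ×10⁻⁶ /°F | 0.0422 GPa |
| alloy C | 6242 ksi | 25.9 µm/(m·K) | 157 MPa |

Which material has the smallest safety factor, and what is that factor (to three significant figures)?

In consistent units (E in GPa, α in ×10⁻⁶/K, σ_y in MPa):
  alloy J: E = 70.33, α = 9.06, σ_y = 52.30 → σ = 49.6 MPa, n = 1.05
  alloy Q: E = 103.7, α = 8.58, σ_y = 320.0 → σ = 69.3 MPa, n = 4.62
  alloy A: E = 10.55, α = 5.18, σ_y = 42.20 → σ = 4.26 MPa, n = 9.91
  alloy C: E = 43.04, α = 25.9, σ_y = 157.0 → σ = 86.8 MPa, n = 1.81
Alloy J has the lowest safety factor, n = 1.05.

alloy J, n = 1.05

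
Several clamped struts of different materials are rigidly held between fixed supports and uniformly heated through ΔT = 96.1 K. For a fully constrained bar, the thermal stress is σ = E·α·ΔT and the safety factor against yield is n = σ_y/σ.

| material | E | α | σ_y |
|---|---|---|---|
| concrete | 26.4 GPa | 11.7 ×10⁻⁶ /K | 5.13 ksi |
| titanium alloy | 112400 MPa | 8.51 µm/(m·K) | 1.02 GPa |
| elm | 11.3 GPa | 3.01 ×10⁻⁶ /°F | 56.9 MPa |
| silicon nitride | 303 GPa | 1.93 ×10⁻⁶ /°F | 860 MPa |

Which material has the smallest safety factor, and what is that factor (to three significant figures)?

Converting E to GPa, α to ×10⁻⁶/K, σ_y to MPa, then σ and n for each:
  concrete: E = 26.40, α = 11.7, σ_y = 35.37 → σ = 29.7 MPa, n = 1.19
  titanium alloy: E = 112.4, α = 8.51, σ_y = 1020 → σ = 91.9 MPa, n = 11.1
  elm: E = 11.30, α = 5.42, σ_y = 56.90 → σ = 5.88 MPa, n = 9.67
  silicon nitride: E = 303.0, α = 3.47, σ_y = 860.0 → σ = 101 MPa, n = 8.50
Concrete has the lowest safety factor, n = 1.19.

concrete, n = 1.19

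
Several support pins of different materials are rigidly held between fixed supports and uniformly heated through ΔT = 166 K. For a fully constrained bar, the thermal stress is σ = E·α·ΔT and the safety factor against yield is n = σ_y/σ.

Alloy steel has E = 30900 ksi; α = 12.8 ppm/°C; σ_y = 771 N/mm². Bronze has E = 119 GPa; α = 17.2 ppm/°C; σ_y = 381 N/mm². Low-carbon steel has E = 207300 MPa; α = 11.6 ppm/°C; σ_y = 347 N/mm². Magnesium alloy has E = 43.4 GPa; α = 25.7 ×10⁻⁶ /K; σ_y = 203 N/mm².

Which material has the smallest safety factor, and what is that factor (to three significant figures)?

Per material, after unit conversion:
  alloy steel: E = 213.0, α = 12.8, σ_y = 771.0 → σ = 453 MPa, n = 1.70
  bronze: E = 119.0, α = 17.2, σ_y = 381.0 → σ = 340 MPa, n = 1.12
  low-carbon steel: E = 207.3, α = 11.6, σ_y = 347.0 → σ = 399 MPa, n = 0.869
  magnesium alloy: E = 43.40, α = 25.7, σ_y = 203.0 → σ = 185 MPa, n = 1.10
Low-carbon steel has the lowest safety factor, n = 0.869.

low-carbon steel, n = 0.869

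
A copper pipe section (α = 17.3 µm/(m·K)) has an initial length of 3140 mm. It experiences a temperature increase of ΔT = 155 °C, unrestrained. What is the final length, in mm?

3148.4 mm

ΔL = α·L₀·ΔT = 17.3×10⁻⁶ × 3140 mm × 155.0 K = 8.42 mm.
L = L₀ + ΔL = 3140 + 8.42 = 3148.4 mm.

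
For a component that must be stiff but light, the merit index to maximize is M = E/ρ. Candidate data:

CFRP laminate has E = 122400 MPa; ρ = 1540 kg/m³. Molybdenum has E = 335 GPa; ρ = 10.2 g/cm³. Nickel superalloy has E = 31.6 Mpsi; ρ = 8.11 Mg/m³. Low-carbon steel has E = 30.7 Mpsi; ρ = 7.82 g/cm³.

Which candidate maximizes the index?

CFRP laminate

Convert each candidate to consistent units, then evaluate M:
  CFRP laminate: E = 122.4 GPa, ρ = 1540 kg/m³
  molybdenum: E = 335.0 GPa, ρ = 10200 kg/m³
  nickel superalloy: E = 217.9 GPa, ρ = 8110 kg/m³
  low-carbon steel: E = 211.7 GPa, ρ = 7820 kg/m³
  CFRP laminate: M = 79.5 MN·m/kg
  molybdenum: M = 32.8 MN·m/kg
  low-carbon steel: M = 27.1 MN·m/kg
  nickel superalloy: M = 26.9 MN·m/kg
The maximum is for CFRP laminate.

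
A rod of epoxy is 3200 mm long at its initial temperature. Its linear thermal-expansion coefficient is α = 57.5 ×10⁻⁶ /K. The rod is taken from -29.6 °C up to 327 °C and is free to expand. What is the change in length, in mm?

ΔT = 327 − (-29.6) = 356.6 K.
ΔL = α·L₀·ΔT = 57.5×10⁻⁶ × 3200 mm × 356.6 K = 65.6 mm.

65.6 mm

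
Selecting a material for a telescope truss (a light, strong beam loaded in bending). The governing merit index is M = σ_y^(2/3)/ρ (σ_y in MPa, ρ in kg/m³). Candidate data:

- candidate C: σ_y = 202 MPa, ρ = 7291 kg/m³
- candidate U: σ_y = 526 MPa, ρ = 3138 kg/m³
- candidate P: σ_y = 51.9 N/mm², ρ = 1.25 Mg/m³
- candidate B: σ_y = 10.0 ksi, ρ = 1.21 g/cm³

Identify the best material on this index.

candidate U

Normalizing units and computing the index:
  candidate C: σ_y = 202.0 MPa, ρ = 7291 kg/m³
  candidate U: σ_y = 526.0 MPa, ρ = 3138 kg/m³
  candidate P: σ_y = 51.90 MPa, ρ = 1250 kg/m³
  candidate B: σ_y = 68.95 MPa, ρ = 1210 kg/m³
  candidate U: M = 20.8×10⁻³
  candidate B: M = 13.9×10⁻³
  candidate P: M = 11.1×10⁻³
  candidate C: M = 4.72×10⁻³
Candidate U has the largest M.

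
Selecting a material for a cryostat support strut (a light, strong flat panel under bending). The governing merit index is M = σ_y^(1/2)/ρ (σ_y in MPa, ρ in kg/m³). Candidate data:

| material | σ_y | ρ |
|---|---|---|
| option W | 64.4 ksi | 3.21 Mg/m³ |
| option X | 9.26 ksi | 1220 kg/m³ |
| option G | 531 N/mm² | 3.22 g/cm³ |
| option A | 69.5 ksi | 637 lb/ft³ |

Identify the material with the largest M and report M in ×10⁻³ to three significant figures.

After converting to SI:
  option W: σ_y = 444.0 MPa, ρ = 3210 kg/m³
  option X: σ_y = 63.85 MPa, ρ = 1220 kg/m³
  option G: σ_y = 531.0 MPa, ρ = 3220 kg/m³
  option A: σ_y = 479.2 MPa, ρ = 10200 kg/m³
  option G: M = 7.16×10⁻³
  option W: M = 6.56×10⁻³
  option X: M = 6.55×10⁻³
  option A: M = 2.15×10⁻³
Highest index: option G.

option G, M = 7.16×10⁻³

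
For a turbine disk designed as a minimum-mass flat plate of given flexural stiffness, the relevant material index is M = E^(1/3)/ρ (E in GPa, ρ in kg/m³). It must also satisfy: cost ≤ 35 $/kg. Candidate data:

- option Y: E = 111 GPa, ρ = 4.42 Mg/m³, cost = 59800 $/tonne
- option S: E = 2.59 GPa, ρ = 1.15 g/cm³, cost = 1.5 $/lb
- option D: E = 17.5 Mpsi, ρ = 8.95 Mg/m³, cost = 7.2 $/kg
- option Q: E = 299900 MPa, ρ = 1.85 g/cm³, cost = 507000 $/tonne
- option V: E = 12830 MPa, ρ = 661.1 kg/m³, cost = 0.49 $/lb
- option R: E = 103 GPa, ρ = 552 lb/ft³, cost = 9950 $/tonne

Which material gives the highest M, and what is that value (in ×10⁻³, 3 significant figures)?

Screen on constraints: cost ≤ 35 $/kg. Survivors: option S, option D, option V, option R.
Normalizing units and computing the index:
  option S: E = 2.590 GPa, ρ = 1150 kg/m³
  option D: E = 120.7 GPa, ρ = 8950 kg/m³
  option V: E = 12.83 GPa, ρ = 661.1 kg/m³
  option R: E = 103.0 GPa, ρ = 8842 kg/m³
  option V: M = 3.54×10⁻³
  option S: M = 1.19×10⁻³
  option D: M = 0.552×10⁻³
  option R: M = 0.530×10⁻³
The maximum is for option V.

option V, M = 3.54×10⁻³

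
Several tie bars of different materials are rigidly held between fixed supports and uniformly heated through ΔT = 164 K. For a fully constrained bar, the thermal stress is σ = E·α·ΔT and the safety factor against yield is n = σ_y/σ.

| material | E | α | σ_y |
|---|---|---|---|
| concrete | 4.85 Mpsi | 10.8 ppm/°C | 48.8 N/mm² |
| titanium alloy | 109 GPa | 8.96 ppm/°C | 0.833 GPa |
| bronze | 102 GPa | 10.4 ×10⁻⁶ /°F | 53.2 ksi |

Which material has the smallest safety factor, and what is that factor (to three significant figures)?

Per material, after unit conversion:
  concrete: E = 33.44, α = 10.8, σ_y = 48.80 → σ = 59.2 MPa, n = 0.824
  titanium alloy: E = 109.0, α = 8.96, σ_y = 833.0 → σ = 160 MPa, n = 5.20
  bronze: E = 102.0, α = 18.7, σ_y = 366.8 → σ = 313 MPa, n = 1.17
Smallest n: concrete with n = 0.824.

concrete, n = 0.824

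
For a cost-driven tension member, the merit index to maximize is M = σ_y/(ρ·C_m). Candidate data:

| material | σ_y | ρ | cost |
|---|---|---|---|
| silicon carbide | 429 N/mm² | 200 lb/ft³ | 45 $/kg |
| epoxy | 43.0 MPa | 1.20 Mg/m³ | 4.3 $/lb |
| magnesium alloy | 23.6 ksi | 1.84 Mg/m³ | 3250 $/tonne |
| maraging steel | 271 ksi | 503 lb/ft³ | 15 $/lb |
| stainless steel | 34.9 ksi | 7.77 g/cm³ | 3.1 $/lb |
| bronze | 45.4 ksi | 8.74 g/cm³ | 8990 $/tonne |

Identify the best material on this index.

Putting every candidate on a common basis:
  silicon carbide: σ_y = 429.0 MPa, ρ = 3204 kg/m³, cost = 45.00 $/kg
  epoxy: σ_y = 43.00 MPa, ρ = 1200 kg/m³, cost = 9.480 $/kg
  magnesium alloy: σ_y = 162.7 MPa, ρ = 1840 kg/m³, cost = 3.250 $/kg
  maraging steel: σ_y = 1868 MPa, ρ = 8057 kg/m³, cost = 33.07 $/kg
  stainless steel: σ_y = 240.6 MPa, ρ = 7770 kg/m³, cost = 6.834 $/kg
  bronze: σ_y = 313.0 MPa, ρ = 8740 kg/m³, cost = 8.990 $/kg
  magnesium alloy: M = 27.2 kN·m per $
  maraging steel: M = 7.01 kN·m per $
  stainless steel: M = 4.53 kN·m per $
  bronze: M = 3.98 kN·m per $
  epoxy: M = 3.78 kN·m per $
  silicon carbide: M = 2.98 kN·m per $
Magnesium alloy has the largest M.

magnesium alloy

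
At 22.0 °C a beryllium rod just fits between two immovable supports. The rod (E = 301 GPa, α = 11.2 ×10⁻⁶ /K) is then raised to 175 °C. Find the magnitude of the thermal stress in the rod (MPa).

516 MPa

ΔT = 153.0 K. Constrained thermal stress σ = E·α·ΔT = 301.0×10³ MPa × 11.2×10⁻⁶ × 153.0 = 516 MPa (compressive).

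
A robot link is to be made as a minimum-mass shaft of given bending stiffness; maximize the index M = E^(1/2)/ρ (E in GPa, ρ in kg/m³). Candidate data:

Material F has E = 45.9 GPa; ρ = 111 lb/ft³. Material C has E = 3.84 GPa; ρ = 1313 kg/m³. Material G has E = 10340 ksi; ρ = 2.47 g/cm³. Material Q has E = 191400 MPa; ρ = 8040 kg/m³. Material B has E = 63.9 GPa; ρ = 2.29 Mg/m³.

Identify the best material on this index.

material F

Normalizing units and computing the index:
  material F: E = 45.90 GPa, ρ = 1778 kg/m³
  material C: E = 3.840 GPa, ρ = 1313 kg/m³
  material G: E = 71.29 GPa, ρ = 2470 kg/m³
  material Q: E = 191.4 GPa, ρ = 8040 kg/m³
  material B: E = 63.90 GPa, ρ = 2290 kg/m³
  material F: M = 3.81×10⁻³
  material B: M = 3.49×10⁻³
  material G: M = 3.42×10⁻³
  material Q: M = 1.72×10⁻³
  material C: M = 1.49×10⁻³
Material F has the largest M.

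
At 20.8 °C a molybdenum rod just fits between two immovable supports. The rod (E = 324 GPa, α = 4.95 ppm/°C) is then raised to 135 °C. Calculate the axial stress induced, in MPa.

ΔT = 114.2 K. Constrained thermal stress σ = E·α·ΔT = 324.0×10³ MPa × 4.95×10⁻⁶ × 114.2 = 183 MPa (compressive).

183 MPa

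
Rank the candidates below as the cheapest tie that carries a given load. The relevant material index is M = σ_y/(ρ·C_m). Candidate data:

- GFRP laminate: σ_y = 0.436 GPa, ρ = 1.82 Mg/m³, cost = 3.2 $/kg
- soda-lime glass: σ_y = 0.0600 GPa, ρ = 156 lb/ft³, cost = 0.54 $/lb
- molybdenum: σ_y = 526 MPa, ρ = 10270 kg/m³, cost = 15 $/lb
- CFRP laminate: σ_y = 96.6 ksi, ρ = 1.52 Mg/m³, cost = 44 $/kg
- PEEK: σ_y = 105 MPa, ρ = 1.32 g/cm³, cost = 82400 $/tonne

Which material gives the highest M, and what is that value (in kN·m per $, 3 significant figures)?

After converting to SI:
  GFRP laminate: σ_y = 436.0 MPa, ρ = 1820 kg/m³, cost = 3.200 $/kg
  soda-lime glass: σ_y = 60.00 MPa, ρ = 2499 kg/m³, cost = 1.190 $/kg
  molybdenum: σ_y = 526.0 MPa, ρ = 10270 kg/m³, cost = 33.07 $/kg
  CFRP laminate: σ_y = 666.0 MPa, ρ = 1520 kg/m³, cost = 44.00 $/kg
  PEEK: σ_y = 105.0 MPa, ρ = 1320 kg/m³, cost = 82.40 $/kg
  GFRP laminate: M = 74.9 kN·m per $
  soda-lime glass: M = 20.2 kN·m per $
  CFRP laminate: M = 9.96 kN·m per $
  molybdenum: M = 1.55 kN·m per $
  PEEK: M = 0.965 kN·m per $
The maximum is for GFRP laminate.

GFRP laminate, M = 74.9 kN·m per $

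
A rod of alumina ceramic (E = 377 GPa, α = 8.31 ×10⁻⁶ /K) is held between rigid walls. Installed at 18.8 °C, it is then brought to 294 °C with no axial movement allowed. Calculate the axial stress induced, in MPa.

862 MPa

ΔT = 275.2 K. Constrained thermal stress σ = E·α·ΔT = 377.0×10³ MPa × 8.31×10⁻⁶ × 275.2 = 862 MPa (compressive).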